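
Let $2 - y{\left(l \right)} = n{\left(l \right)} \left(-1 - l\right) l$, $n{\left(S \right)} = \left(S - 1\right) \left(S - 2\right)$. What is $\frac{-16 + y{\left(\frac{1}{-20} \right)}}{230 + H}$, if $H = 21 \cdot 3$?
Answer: $- \frac{2256359}{46880000} \approx -0.048131$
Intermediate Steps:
$n{\left(S \right)} = \left(-1 + S\right) \left(-2 + S\right)$
$y{\left(l \right)} = 2 - l \left(-1 - l\right) \left(2 + l^{2} - 3 l\right)$ ($y{\left(l \right)} = 2 - \left(2 + l^{2} - 3 l\right) \left(-1 - l\right) l = 2 - \left(-1 - l\right) \left(2 + l^{2} - 3 l\right) l = 2 - l \left(-1 - l\right) \left(2 + l^{2} - 3 l\right)$)
$H = 63$
$\frac{-16 + y{\left(\frac{1}{-20} \right)}}{230 + H} = \frac{-16 + \left(2 + \left(\frac{1}{-20}\right)^{4} - \left(\frac{1}{-20}\right)^{2} - 2 \left(\frac{1}{-20}\right)^{3} + \frac{2}{-20}\right)}{230 + 63} = \frac{-16 + \left(2 + \left(- \frac{1}{20}\right)^{4} - \left(- \frac{1}{20}\right)^{2} - 2 \left(- \frac{1}{20}\right)^{3} + 2 \left(- \frac{1}{20}\right)\right)}{293} = \left(-16 - - \frac{303641}{160000}\right) \frac{1}{293} = \left(-16 + \left(2 + \frac{1}{160000} - \frac{1}{400} + \frac{1}{4000} - \frac{1}{10}\right)\right) \frac{1}{293} = \left(-16 + \frac{303641}{160000}\right) \frac{1}{293} = \left(- \frac{2256359}{160000}\right) \frac{1}{293} = - \frac{2256359}{46880000}$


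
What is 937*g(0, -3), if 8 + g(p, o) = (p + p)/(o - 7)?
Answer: -7496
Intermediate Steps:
g(p, o) = -8 + 2*p/(-7 + o) (g(p, o) = -8 + (p + p)/(o - 7) = -8 + (2*p)/(-7 + o) = -8 + 2*p/(-7 + o))
937*g(0, -3) = 937*(2*(28 + 0 - 4*(-3))/(-7 - 3)) = 937*(2*(28 + 0 + 12)/(-10)) = 937*(2*(-1/10)*40) = 937*(-8) = -7496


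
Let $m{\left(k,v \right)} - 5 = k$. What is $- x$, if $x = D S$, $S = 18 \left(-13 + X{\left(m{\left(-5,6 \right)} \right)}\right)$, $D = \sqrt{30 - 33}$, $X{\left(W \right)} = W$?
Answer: $234 i \sqrt{3} \approx 405.3 i$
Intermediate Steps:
$m{\left(k,v \right)} = 5 + k$
$D = i \sqrt{3}$ ($D = \sqrt{-3} = i \sqrt{3} \approx 1.732 i$)
$S = -234$ ($S = 18 \left(-13 + \left(5 - 5\right)\right) = 18 \left(-13 + 0\right) = 18 \left(-13\right) = -234$)
$x = - 234 i \sqrt{3}$ ($x = i \sqrt{3} \left(-234\right) = - 234 i \sqrt{3} \approx - 405.3 i$)
$- x = - \left(-234\right) i \sqrt{3} = 234 i \sqrt{3}$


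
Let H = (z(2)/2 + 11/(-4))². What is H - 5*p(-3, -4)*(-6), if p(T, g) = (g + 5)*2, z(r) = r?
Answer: 1009/16 ≈ 63.063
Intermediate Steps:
p(T, g) = 10 + 2*g (p(T, g) = (5 + g)*2 = 10 + 2*g)
H = 49/16 (H = (2/2 + 11/(-4))² = (2*(½) + 11*(-¼))² = (1 - 11/4)² = (-7/4)² = 49/16 ≈ 3.0625)
H - 5*p(-3, -4)*(-6) = 49/16 - 5*(10 + 2*(-4))*(-6) = 49/16 - 5*(10 - 8)*(-6) = 49/16 - 5*2*(-6) = 49/16 - 10*(-6) = 49/16 + 60 = 1009/16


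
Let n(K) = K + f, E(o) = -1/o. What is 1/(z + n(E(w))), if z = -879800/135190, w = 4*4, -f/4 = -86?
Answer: 216304/72987377 ≈ 0.0029636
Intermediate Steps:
f = 344 (f = -4*(-86) = 344)
w = 16
z = -87980/13519 (z = -879800*1/135190 = -87980/13519 ≈ -6.5079)
n(K) = 344 + K (n(K) = K + 344 = 344 + K)
1/(z + n(E(w))) = 1/(-87980/13519 + (344 - 1/16)) = 1/(-87980/13519 + 5503/16) = 1/(72987377/216304) = 216304/72987377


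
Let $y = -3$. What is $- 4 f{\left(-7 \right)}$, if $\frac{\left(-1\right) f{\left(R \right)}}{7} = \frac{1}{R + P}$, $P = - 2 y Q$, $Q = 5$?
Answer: $\frac{28}{23} \approx 1.2174$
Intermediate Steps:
$P = 30$ ($P = \left(-2\right) \left(-3\right) 5 = 6 \cdot 5 = 30$)
$f{\left(R \right)} = - \frac{7}{30 + R}$ ($f{\left(R \right)} = - \frac{7}{R + 30} = - \frac{7}{30 + R}$)
$- 4 f{\left(-7 \right)} = - 4 \left(- \frac{7}{30 - 7}\right) = - 4 \left(- \frac{7}{23}\right) = - 4 \left(\left(-7\right) \frac{1}{23}\right) = \left(-4\right) \left(- \frac{7}{23}\right) = \frac{28}{23}$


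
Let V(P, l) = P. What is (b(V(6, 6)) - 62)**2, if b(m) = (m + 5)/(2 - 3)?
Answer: 5329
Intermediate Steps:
b(m) = -5 - m (b(m) = (5 + m)/(-1) = (5 + m)*(-1) = -5 - m)
(b(V(6, 6)) - 62)**2 = ((-5 - 1*6) - 62)**2 = ((-5 - 6) - 62)**2 = (-11 - 62)**2 = (-73)**2 = 5329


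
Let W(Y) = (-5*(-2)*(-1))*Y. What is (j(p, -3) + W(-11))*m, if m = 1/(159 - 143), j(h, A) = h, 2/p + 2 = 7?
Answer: 69/10 ≈ 6.9000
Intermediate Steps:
p = ⅖ (p = 2/(-2 + 7) = 2/5 = 2*(⅕) = ⅖ ≈ 0.40000)
m = 1/16 ≈ 0.062500
W(Y) = -10*Y (W(Y) = (10*(-1))*Y = -10*Y)
(j(p, -3) + W(-11))*m = (⅖ - 10*(-11))*(1/16) = (⅖ + 110)*(1/16) = (552/5)*(1/16) = 69/10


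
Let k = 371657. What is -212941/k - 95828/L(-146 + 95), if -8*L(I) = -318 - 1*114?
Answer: -17813322905/10034739 ≈ -1775.2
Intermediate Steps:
L(I) = 54 (L(I) = -(-318 - 1*114)/8 = -(-318 - 114)/8 = -⅛*(-432) = 54)
-212941/k - 95828/L(-146 + 95) = -212941/371657 - 95828/54 = -212941*1/371657 - 95828*1/54 = -212941/371657 - 47914/27 = -17813322905/10034739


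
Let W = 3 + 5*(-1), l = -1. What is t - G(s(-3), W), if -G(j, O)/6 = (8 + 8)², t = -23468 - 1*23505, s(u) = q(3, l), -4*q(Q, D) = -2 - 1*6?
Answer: -45437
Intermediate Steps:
q(Q, D) = 2 (q(Q, D) = -(-2 - 1*6)/4 = -(-2 - 6)/4 = -¼*(-8) = 2)
s(u) = 2
W = -2 (W = 3 - 5 = -2)
t = -46973 (t = -23468 - 23505 = -46973)
G(j, O) = -1536 (G(j, O) = -6*(8 + 8)² = -6*16² = -6*256 = -1536)
t - G(s(-3), W) = -46973 - 1*(-1536) = -46973 + 1536 = -45437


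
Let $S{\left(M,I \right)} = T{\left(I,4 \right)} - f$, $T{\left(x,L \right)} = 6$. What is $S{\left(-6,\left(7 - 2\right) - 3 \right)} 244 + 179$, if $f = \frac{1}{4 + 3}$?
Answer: $\frac{11257}{7} \approx 1608.1$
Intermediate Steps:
$f = \frac{1}{7} \approx 0.14286$
$S{\left(M,I \right)} = \frac{41}{7}$ ($S{\left(M,I \right)} = 6 - \frac{1}{7} = \frac{41}{7}$)
$S{\left(-6,\left(7 - 2\right) - 3 \right)} 244 + 179 = \frac{41}{7} \cdot 244 + 179 = \frac{10004}{7} + 179 = \frac{11257}{7}$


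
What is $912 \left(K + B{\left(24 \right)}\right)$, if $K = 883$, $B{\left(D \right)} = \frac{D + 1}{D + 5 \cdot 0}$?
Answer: $806246$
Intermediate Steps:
$B{\left(D \right)} = \frac{1 + D}{D}$ ($B{\left(D \right)} = \frac{1 + D}{D + 0} = \frac{1 + D}{D}$)
$912 \left(K + B{\left(24 \right)}\right) = 912 \left(883 + \frac{1 + 24}{24}\right) = 912 \left(883 + \frac{1}{24} \cdot 25\right) = 912 \left(883 + \frac{25}{24}\right) = 912 \cdot \frac{21217}{24} = 806246$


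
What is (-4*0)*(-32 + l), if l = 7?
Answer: 0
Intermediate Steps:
(-4*0)*(-32 + l) = (-4*0)*(-32 + 7) = 0*(-25) = 0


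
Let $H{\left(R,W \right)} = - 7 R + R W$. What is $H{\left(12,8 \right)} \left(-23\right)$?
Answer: $-276$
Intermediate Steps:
$H{\left(12,8 \right)} \left(-23\right) = 12 \left(-7 + 8\right) \left(-23\right) = 12 \cdot 1 \left(-23\right) = 12 \left(-23\right) = -276$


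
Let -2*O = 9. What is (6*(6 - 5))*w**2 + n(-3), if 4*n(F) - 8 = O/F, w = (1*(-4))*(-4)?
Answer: 12307/8 ≈ 1538.4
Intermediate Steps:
w = 16 (w = -4*(-4) = 16)
O = -9/2 (O = -1/2*9 = -9/2 ≈ -4.5000)
n(F) = 2 - 9/(8*F) (n(F) = 2 + (-9/(2*F))/4 = 2 - 9/(8*F))
(6*(6 - 5))*w**2 + n(-3) = (6*(6 - 5))*16**2 + (2 - 9/8/(-3)) = (6*1)*256 + (2 - 9/8*(-1/3)) = 6*256 + (2 + 3/8) = 1536 + 19/8 = 12307/8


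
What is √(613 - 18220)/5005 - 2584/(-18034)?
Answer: 1292/9017 + I*√17607/5005 ≈ 0.14328 + 0.026512*I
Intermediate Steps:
√(613 - 18220)/5005 - 2584/(-18034) = √(-17607)*(1/5005) - 2584*(-1/18034) = (I*√17607)*(1/5005) + 1292/9017 = I*√17607/5005 + 1292/9017 = 1292/9017 + I*√17607/5005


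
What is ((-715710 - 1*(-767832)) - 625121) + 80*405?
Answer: -540599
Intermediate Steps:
((-715710 - 1*(-767832)) - 625121) + 80*405 = ((-715710 + 767832) - 625121) + 32400 = (52122 - 625121) + 32400 = -572999 + 32400 = -540599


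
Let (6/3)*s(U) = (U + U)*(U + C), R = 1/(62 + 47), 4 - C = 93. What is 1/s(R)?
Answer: -11881/9700 ≈ -1.2248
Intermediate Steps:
C = -89 (C = 4 - 1*93 = 4 - 93 = -89)
R = 1/109 ≈ 0.0091743
s(U) = U*(-89 + U) (s(U) = ((U + U)*(U - 89))/2 = ((2*U)*(-89 + U))/2 = (2*U*(-89 + U))/2 = U*(-89 + U))
1/s(R) = 1/((-89 + 1/109)/109) = 1/((1/109)*(-9700/109)) = 1/(-9700/11881) = -11881/9700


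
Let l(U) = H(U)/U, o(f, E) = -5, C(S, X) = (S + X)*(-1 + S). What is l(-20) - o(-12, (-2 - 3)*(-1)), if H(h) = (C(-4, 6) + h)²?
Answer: -40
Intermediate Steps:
C(S, X) = (-1 + S)*(S + X)
H(h) = (-10 + h)² (H(h) = (((-4)² - 1*(-4) - 1*6 - 4*6) + h)² = ((16 + 4 - 6 - 24) + h)² = (-10 + h)²)
l(U) = (-10 + U)²/U
l(-20) - o(-12, (-2 - 3)*(-1)) = (-10 - 20)²/(-20) - 1*(-5) = -1/20*(-30)² + 5 = -1/20*900 + 5 = -45 + 5 = -40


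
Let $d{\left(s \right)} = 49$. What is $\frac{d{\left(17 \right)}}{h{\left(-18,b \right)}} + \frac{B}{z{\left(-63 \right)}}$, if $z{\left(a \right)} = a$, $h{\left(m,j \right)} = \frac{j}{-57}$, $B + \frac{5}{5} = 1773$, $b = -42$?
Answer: $\frac{4835}{126} \approx 38.373$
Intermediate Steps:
$B = 1772$ ($B = -1 + 1773 = 1772$)
$h{\left(m,j \right)} = - \frac{j}{57}$ ($h{\left(m,j \right)} = j \left(- \frac{1}{57}\right) = - \frac{j}{57}$)
$\frac{d{\left(17 \right)}}{h{\left(-18,b \right)}} + \frac{B}{z{\left(-63 \right)}} = \frac{49}{\left(- \frac{1}{57}\right) \left(-42\right)} + \frac{1772}{-63} = \frac{49}{\frac{14}{19}} + 1772 \left(- \frac{1}{63}\right) = 49 \cdot \frac{19}{14} - \frac{1772}{63} = \frac{133}{2} - \frac{1772}{63} = \frac{4835}{126}$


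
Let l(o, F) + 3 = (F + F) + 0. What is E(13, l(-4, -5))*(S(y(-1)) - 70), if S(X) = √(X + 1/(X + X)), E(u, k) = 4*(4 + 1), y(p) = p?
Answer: -1400 + 10*I*√6 ≈ -1400.0 + 24.495*I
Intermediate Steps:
l(o, F) = -3 + 2*F (l(o, F) = -3 + ((F + F) + 0) = -3 + (2*F + 0) = -3 + 2*F)
E(u, k) = 20 (E(u, k) = 4*5 = 20)
S(X) = √(X + 1/(2*X))
E(13, l(-4, -5))*(S(y(-1)) - 70) = 20*(√(2/(-1) + 4*(-1))/2 - 70) = 20*(√(2*(-1) - 4)/2 - 70) = 20*(√(-2 - 4)/2 - 70) = 20*(√(-6)/2 - 70) = 20*((I*√6)/2 - 70) = 20*(I*√6/2 - 70) = 20*(-70 + I*√6/2) = -1400 + 10*I*√6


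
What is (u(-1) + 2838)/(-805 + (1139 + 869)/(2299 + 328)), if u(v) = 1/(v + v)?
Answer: -14908225/4225454 ≈ -3.5282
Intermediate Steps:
u(v) = 1/(2*v)
(u(-1) + 2838)/(-805 + (1139 + 869)/(2299 + 328)) = ((1/2)/(-1) + 2838)/(-805 + (1139 + 869)/(2299 + 328)) = ((1/2)*(-1) + 2838)/(-805 + 2008/2627) = (-1/2 + 2838)/(-805 + 2008*(1/2627)) = 5675/(2*(-805 + 2008/2627)) = 5675/(2*(-2112727/2627)) = (5675/2)*(-2627/2112727) = -14908225/4225454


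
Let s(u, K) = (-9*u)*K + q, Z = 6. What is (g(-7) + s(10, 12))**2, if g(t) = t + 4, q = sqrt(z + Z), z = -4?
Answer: (1083 - sqrt(2))**2 ≈ 1.1698e+6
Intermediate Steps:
q = sqrt(2) (q = sqrt(-4 + 6) = sqrt(2) ≈ 1.4142)
g(t) = 4 + t
s(u, K) = sqrt(2) - 9*K*u (s(u, K) = (-9*u)*K + sqrt(2) = -9*K*u + sqrt(2) = sqrt(2) - 9*K*u)
(g(-7) + s(10, 12))**2 = ((4 - 7) + (sqrt(2) - 9*12*10))**2 = (-3 + (sqrt(2) - 1080))**2 = (-3 + (-1080 + sqrt(2)))**2 = (-1083 + sqrt(2))**2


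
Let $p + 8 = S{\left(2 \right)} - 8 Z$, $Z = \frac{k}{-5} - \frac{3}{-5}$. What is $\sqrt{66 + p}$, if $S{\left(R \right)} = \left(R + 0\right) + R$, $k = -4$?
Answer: $\frac{\sqrt{1270}}{5} \approx 7.1274$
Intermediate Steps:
$Z = \frac{7}{5}$ ($Z = - \frac{4}{-5} - \frac{3}{-5} = \left(-4\right) \left(- \frac{1}{5}\right) - - \frac{3}{5} = \frac{4}{5} + \frac{3}{5} = \frac{7}{5} \approx 1.4$)
$S{\left(R \right)} = 2 R$ ($S{\left(R \right)} = R + R = 2 R$)
$p = - \frac{76}{5}$ ($p = -8 + \left(2 \cdot 2 - \frac{56}{5}\right) = -8 + \left(4 - \frac{56}{5}\right) = -8 - \frac{36}{5} = - \frac{76}{5} \approx -15.2$)
$\sqrt{66 + p} = \sqrt{66 - \frac{76}{5}} = \sqrt{\frac{254}{5}} = \frac{\sqrt{1270}}{5}$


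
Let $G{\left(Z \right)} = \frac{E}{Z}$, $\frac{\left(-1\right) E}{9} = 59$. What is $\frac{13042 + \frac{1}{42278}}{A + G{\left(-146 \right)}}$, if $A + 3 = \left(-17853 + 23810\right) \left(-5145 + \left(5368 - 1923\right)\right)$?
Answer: $- \frac{40251446421}{31254588742673} \approx -0.0012879$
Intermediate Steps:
$E = -531$ ($E = \left(-9\right) 59 = -531$)
$A = -10126903$ ($A = -3 + \left(-17853 + 23810\right) \left(-5145 + \left(5368 - 1923\right)\right) = -3 + 5957 \left(-5145 + \left(5368 - 1923\right)\right) = -3 + 5957 \left(-5145 + 3445\right) = -3 + 5957 \left(-1700\right) = -3 - 10126900 = -10126903$)
$G{\left(Z \right)} = - \frac{531}{Z}$
$\frac{13042 + \frac{1}{42278}}{A + G{\left(-146 \right)}} = \frac{13042 + \frac{1}{42278}}{-10126903 - \frac{531}{-146}} = \frac{13042 + \frac{1}{42278}}{-10126903 - - \frac{531}{146}} = \frac{551389677}{42278 \left(-10126903 + \frac{531}{146}\right)} = \frac{551389677}{42278 \left(- \frac{1478527307}{146}\right)} = \frac{551389677}{42278} \left(- \frac{146}{1478527307}\right) = - \frac{40251446421}{31254588742673}$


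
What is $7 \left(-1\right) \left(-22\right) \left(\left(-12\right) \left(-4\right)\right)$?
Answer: $7392$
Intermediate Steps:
$7 \left(-1\right) \left(-22\right) \left(\left(-12\right) \left(-4\right)\right) = \left(-7\right) \left(-22\right) 48 = 154 \cdot 48 = 7392$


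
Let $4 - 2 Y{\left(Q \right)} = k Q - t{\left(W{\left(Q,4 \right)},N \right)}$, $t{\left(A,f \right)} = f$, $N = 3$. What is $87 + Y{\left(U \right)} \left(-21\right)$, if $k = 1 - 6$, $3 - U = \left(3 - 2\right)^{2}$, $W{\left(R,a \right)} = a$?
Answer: $- \frac{183}{2} \approx -91.5$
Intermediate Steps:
$U = 2$ ($U = 3 - \left(3 - 2\right)^{2} = 3 - 1^{2} = 3 - 1 = 2$)
$k = -5$ ($k = 1 - 6 = -5$)
$Y{\left(Q \right)} = \frac{7}{2} + \frac{5 Q}{2}$ ($Y{\left(Q \right)} = 2 - \frac{- 5 Q - 3}{2} = 2 - \frac{-3 - 5 Q}{2} = 2 + \left(\frac{3}{2} + \frac{5 Q}{2}\right) = \frac{7}{2} + \frac{5 Q}{2}$)
$87 + Y{\left(U \right)} \left(-21\right) = 87 + \left(\frac{7}{2} + \frac{5}{2} \cdot 2\right) \left(-21\right) = 87 + \left(\frac{7}{2} + 5\right) \left(-21\right) = 87 + \frac{17}{2} \left(-21\right) = 87 - \frac{357}{2} = - \frac{183}{2}$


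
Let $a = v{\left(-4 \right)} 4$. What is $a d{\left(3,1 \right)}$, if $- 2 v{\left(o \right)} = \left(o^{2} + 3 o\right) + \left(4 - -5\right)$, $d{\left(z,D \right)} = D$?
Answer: $-26$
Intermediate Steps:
$v{\left(o \right)} = - \frac{9}{2} - \frac{3 o}{2} - \frac{o^{2}}{2}$ ($v{\left(o \right)} = - \frac{\left(o^{2} + 3 o\right) + \left(4 - -5\right)}{2} = - \frac{\left(o^{2} + 3 o\right) + \left(4 + 5\right)}{2} = - \frac{\left(o^{2} + 3 o\right) + 9}{2} = - \frac{9 + o^{2} + 3 o}{2} = - \frac{9}{2} - \frac{3 o}{2} - \frac{o^{2}}{2}$)
$a = -26$ ($a = \left(- \frac{9}{2} - -6 - \frac{\left(-4\right)^{2}}{2}\right) 4 = \left(- \frac{9}{2} + 6 - 8\right) 4 = \left(- \frac{13}{2}\right) 4 = -26$)
$a d{\left(3,1 \right)} = \left(-26\right) 1 = -26$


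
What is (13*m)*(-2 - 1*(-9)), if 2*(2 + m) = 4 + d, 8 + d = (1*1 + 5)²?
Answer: 1274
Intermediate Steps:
d = 28 (d = -8 + (1*1 + 5)² = -8 + (1 + 5)² = -8 + 6² = -8 + 36 = 28)
m = 14 (m = -2 + (4 + 28)/2 = -2 + (½)*32 = -2 + 16 = 14)
(13*m)*(-2 - 1*(-9)) = (13*14)*(-2 - 1*(-9)) = 182*(-2 + 9) = 182*7 = 1274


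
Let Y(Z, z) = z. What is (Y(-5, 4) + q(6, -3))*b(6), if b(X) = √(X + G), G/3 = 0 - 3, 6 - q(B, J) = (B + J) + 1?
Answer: 6*I*√3 ≈ 10.392*I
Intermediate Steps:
q(B, J) = 5 - B - J (q(B, J) = 6 - ((B + J) + 1) = 6 - (1 + B + J) = 6 + (-1 - B - J) = 5 - B - J)
G = -9 (G = 3*(0 - 3) = 3*(-3) = -9)
b(X) = √(-9 + X) (b(X) = √(X - 9) = √(-9 + X))
(Y(-5, 4) + q(6, -3))*b(6) = (4 + (5 - 1*6 - 1*(-3)))*√(-9 + 6) = (4 + (5 - 6 + 3))*√(-3) = (4 + 2)*(I*√3) = 6*(I*√3) = 6*I*√3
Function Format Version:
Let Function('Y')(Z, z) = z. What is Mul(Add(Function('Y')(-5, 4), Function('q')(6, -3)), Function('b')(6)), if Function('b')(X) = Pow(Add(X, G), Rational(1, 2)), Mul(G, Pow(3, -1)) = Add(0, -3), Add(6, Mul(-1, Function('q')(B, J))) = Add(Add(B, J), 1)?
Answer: Mul(6, I, Pow(3, Rational(1, 2))) ≈ Mul(10.392, I)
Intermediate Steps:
Function('q')(B, J) = Add(5, Mul(-1, B), Mul(-1, J)) (Function('q')(B, J) = Add(6, Mul(-1, Add(Add(B, J), 1))) = Add(6, Mul(-1, Add(1, B, J))) = Add(6, Add(-1, Mul(-1, B), Mul(-1, J))) = Add(5, Mul(-1, B), Mul(-1, J)))
G = -9 (G = Mul(3, Add(0, -3)) = Mul(3, -3) = -9)
Function('b')(X) = Pow(Add(-9, X), Rational(1, 2)) (Function('b')(X) = Pow(Add(X, -9), Rational(1, 2)) = Pow(Add(-9, X), Rational(1, 2)))
Mul(Add(Function('Y')(-5, 4), Function('q')(6, -3)), Function('b')(6)) = Mul(Add(4, Add(5, Mul(-1, 6), Mul(-1, -3))), Pow(Add(-9, 6), Rational(1, 2))) = Mul(Add(4, Add(5, -6, 3)), Pow(-3, Rational(1, 2))) = Mul(Add(4, 2), Mul(I, Pow(3, Rational(1, 2)))) = Mul(6, Mul(I, Pow(3, Rational(1, 2)))) = Mul(6, I, Pow(3, Rational(1, 2)))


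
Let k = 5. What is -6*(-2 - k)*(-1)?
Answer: -42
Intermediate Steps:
-6*(-2 - k)*(-1) = -6*(-2 - 1*5)*(-1) = -6*(-2 - 5)*(-1) = -6*(-7)*(-1) = -2*(-21)*(-1) = 42*(-1) = -42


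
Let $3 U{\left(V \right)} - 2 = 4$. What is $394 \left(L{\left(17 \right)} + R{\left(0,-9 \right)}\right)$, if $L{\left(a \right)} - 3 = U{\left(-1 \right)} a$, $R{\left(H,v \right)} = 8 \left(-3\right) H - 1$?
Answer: $14184$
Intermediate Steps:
$U{\left(V \right)} = 2$ ($U{\left(V \right)} = \frac{2}{3} + \frac{1}{3} \cdot 4 = \frac{2}{3} + \frac{4}{3} = 2$)
$R{\left(H,v \right)} = -1 - 24 H$ ($R{\left(H,v \right)} = - 24 H - 1 = -1 - 24 H$)
$L{\left(a \right)} = 3 + 2 a$
$394 \left(L{\left(17 \right)} + R{\left(0,-9 \right)}\right) = 394 \left(\left(3 + 2 \cdot 17\right) - 1\right) = 394 \left(\left(3 + 34\right) + \left(-1 + 0\right)\right) = 394 \left(37 - 1\right) = 394 \cdot 36 = 14184$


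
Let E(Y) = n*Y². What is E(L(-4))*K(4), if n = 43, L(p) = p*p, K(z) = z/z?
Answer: 11008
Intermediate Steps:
K(z) = 1
L(p) = p²
E(Y) = 43*Y²
E(L(-4))*K(4) = (43*((-4)²)²)*1 = (43*16²)*1 = (43*256)*1 = 11008*1 = 11008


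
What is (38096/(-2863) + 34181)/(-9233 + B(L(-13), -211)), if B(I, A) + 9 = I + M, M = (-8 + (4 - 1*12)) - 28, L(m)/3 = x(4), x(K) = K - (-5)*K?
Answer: -97822107/26379682 ≈ -3.7082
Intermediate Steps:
x(K) = 6*K (x(K) = K + 5*K = 6*K)
L(m) = 72 (L(m) = 3*(6*4) = 3*24 = 72)
M = -44 (M = (-8 + (4 - 12)) - 28 = (-8 - 8) - 28 = -16 - 28 = -44)
B(I, A) = -53 + I (B(I, A) = -9 + (I - 44) = -9 + (-44 + I) = -53 + I)
(38096/(-2863) + 34181)/(-9233 + B(L(-13), -211)) = (38096/(-2863) + 34181)/(-9233 + (-53 + 72)) = (38096*(-1/2863) + 34181)/(-9233 + 19) = (-38096/2863 + 34181)/(-9214) = (97822107/2863)*(-1/9214) = -97822107/26379682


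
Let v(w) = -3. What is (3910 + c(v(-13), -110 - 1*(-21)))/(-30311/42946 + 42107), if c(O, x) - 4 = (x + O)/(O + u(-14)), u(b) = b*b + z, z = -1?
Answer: 4033681577/43399125864 ≈ 0.092944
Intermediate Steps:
u(b) = -1 + b² (u(b) = b*b - 1 = b² - 1 = -1 + b²)
c(O, x) = 4 + (O + x)/(195 + O) (c(O, x) = 4 + (x + O)/(O + (-1 + (-14)²)) = 4 + (O + x)/(O + (-1 + 196)) = 4 + (O + x)/(O + 195) = 4 + (O + x)/(195 + O))
(3910 + c(v(-13), -110 - 1*(-21)))/(-30311/42946 + 42107) = (3910 + (780 + (-110 - 1*(-21)) + 5*(-3))/(195 - 3))/(-30311/42946 + 42107) = (3910 + (780 + (-110 + 21) - 15)/192)/(-30311*1/42946 + 42107) = (3910 + (780 - 89 - 15)/192)/(-30311/42946 + 42107) = (3910 + (1/192)*676)/(1808296911/42946) = (3910 + 169/48)*(42946/1808296911) = (187849/48)*(42946/1808296911) = 4033681577/43399125864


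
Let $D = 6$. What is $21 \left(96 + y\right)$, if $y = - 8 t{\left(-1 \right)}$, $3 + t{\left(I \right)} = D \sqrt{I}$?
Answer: $2520 - 1008 i \approx 2520.0 - 1008.0 i$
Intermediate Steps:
$t{\left(I \right)} = -3 + 6 \sqrt{I}$
$y = 24 - 48 i$ ($y = - 8 \left(-3 + 6 \sqrt{-1}\right) = - 8 \left(-3 + 6 i\right) = 24 - 48 i \approx 24.0 - 48.0 i$)
$21 \left(96 + y\right) = 21 \left(96 + \left(24 - 48 i\right)\right) = 21 \left(120 - 48 i\right) = 2520 - 1008 i$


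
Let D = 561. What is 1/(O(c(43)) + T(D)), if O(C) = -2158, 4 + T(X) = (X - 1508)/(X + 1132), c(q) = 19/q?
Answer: -1693/3661213 ≈ -0.00046242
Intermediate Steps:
T(X) = -4 + (-1508 + X)/(1132 + X) (T(X) = -4 + (X - 1508)/(X + 1132) = -4 + (-1508 + X)/(1132 + X))
1/(O(c(43)) + T(D)) = 1/(-2158 + 3*(-2012 - 1*561)/(1132 + 561)) = 1/(-2158 + 3*(-2012 - 561)/1693) = 1/(-2158 + 3*(1/1693)*(-2573)) = 1/(-2158 - 7719/1693) = 1/(-3661213/1693) = -1693/3661213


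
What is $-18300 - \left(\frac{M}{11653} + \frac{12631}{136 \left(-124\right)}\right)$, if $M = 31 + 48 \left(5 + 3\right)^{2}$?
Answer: $- \frac{211538320797}{11559776} \approx -18300.0$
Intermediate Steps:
$M = 3103$ ($M = 31 + 48 \cdot 8^{2} = 31 + 48 \cdot 64 = 31 + 3072 = 3103$)
$-18300 - \left(\frac{M}{11653} + \frac{12631}{136 \left(-124\right)}\right) = -18300 - \left(\frac{3103}{11653} + \frac{12631}{136 \left(-124\right)}\right) = -18300 - \left(3103 \cdot \frac{1}{11653} + \frac{12631}{-16864}\right) = -18300 - \left(\frac{3103}{11653} + 12631 \left(- \frac{1}{16864}\right)\right) = -18300 - \left(\frac{3103}{11653} - \frac{743}{992}\right) = -18300 - - \frac{5580003}{11559776} = -18300 + \frac{5580003}{11559776} = - \frac{211538320797}{11559776}$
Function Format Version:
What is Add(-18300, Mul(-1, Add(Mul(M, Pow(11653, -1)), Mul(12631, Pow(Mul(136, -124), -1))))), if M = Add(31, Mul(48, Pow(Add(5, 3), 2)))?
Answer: Rational(-211538320797, 11559776) ≈ -18300.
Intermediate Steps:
M = 3103 (M = Add(31, Mul(48, Pow(8, 2))) = Add(31, Mul(48, 64)) = Add(31, 3072) = 3103)
Add(-18300, Mul(-1, Add(Mul(M, Pow(11653, -1)), Mul(12631, Pow(Mul(136, -124), -1))))) = Add(-18300, Mul(-1, Add(Mul(3103, Pow(11653, -1)), Mul(12631, Pow(Mul(136, -124), -1))))) = Add(-18300, Mul(-1, Add(Mul(3103, Rational(1, 11653)), Mul(12631, Pow(-16864, -1))))) = Add(-18300, Mul(-1, Add(Rational(3103, 11653), Mul(12631, Rational(-1, 16864))))) = Add(-18300, Mul(-1, Add(Rational(3103, 11653), Rational(-743, 992)))) = Add(-18300, Mul(-1, Rational(-5580003, 11559776))) = Add(-18300, Rational(5580003, 11559776)) = Rational(-211538320797, 11559776)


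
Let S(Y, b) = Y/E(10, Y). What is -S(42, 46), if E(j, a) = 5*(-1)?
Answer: 42/5 ≈ 8.4000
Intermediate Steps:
E(j, a) = -5
S(Y, b) = -Y/5 (S(Y, b) = Y/(-5) = Y*(-⅕) = -Y/5)
-S(42, 46) = -(-1)*42/5 = -1*(-42/5) = 42/5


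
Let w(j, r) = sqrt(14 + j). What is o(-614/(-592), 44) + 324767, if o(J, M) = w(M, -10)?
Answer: 324767 + sqrt(58) ≈ 3.2477e+5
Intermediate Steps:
o(J, M) = sqrt(14 + M)
o(-614/(-592), 44) + 324767 = sqrt(14 + 44) + 324767 = sqrt(58) + 324767 = 324767 + sqrt(58)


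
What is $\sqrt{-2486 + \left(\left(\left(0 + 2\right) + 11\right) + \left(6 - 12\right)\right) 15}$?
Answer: $i \sqrt{2381} \approx 48.795 i$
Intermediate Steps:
$\sqrt{-2486 + \left(\left(\left(0 + 2\right) + 11\right) + \left(6 - 12\right)\right) 15} = \sqrt{-2486 + \left(\left(2 + 11\right) + \left(6 - 12\right)\right) 15} = \sqrt{-2486 + \left(13 - 6\right) 15} = \sqrt{-2486 + 7 \cdot 15} = \sqrt{-2486 + 105} = \sqrt{-2381} = i \sqrt{2381}$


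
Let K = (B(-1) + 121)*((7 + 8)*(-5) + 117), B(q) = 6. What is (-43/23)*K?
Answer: -229362/23 ≈ -9972.3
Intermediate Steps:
K = 5334 (K = (6 + 121)*((7 + 8)*(-5) + 117) = 127*(15*(-5) + 117) = 127*(-75 + 117) = 127*42 = 5334)
(-43/23)*K = -43/23*5334 = -229362/23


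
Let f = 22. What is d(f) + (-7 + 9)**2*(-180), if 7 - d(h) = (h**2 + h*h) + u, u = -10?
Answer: -1671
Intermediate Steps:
d(h) = 17 - 2*h**2 (d(h) = 7 - ((h**2 + h*h) - 10) = 7 - ((h**2 + h**2) - 10) = 7 - (2*h**2 - 10) = 7 - (-10 + 2*h**2) = 7 + (10 - 2*h**2) = 17 - 2*h**2)
d(f) + (-7 + 9)**2*(-180) = (17 - 2*22**2) + (-7 + 9)**2*(-180) = (17 - 2*484) + 2**2*(-180) = (17 - 968) + 4*(-180) = -951 - 720 = -1671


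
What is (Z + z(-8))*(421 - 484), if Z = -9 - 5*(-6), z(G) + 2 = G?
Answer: -693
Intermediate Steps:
z(G) = -2 + G
Z = 21 (Z = -9 + 30 = 21)
(Z + z(-8))*(421 - 484) = (21 + (-2 - 8))*(421 - 484) = (21 - 10)*(-63) = 11*(-63) = -693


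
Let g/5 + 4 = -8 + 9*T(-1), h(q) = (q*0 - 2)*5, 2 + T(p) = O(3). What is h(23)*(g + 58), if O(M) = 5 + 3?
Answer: -2680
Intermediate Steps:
O(M) = 8
T(p) = 6 (T(p) = -2 + 8 = 6)
h(q) = -10 (h(q) = (0 - 2)*5 = -2*5 = -10)
g = 210 (g = -20 + 5*(-8 + 9*6) = -20 + 5*(-8 + 54) = -20 + 5*46 = -20 + 230 = 210)
h(23)*(g + 58) = -10*(210 + 58) = -10*268 = -2680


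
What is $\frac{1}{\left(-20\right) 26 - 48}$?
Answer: $- \frac{1}{568} \approx -0.0017606$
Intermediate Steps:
$\frac{1}{\left(-20\right) 26 - 48} = \frac{1}{-520 - 48} = \frac{1}{-568} = - \frac{1}{568}$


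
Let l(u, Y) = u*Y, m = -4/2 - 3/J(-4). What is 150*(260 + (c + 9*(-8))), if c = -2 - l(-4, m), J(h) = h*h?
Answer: 53175/2 ≈ 26588.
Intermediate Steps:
J(h) = h²
m = -35/16 (m = -4/2 - 3/((-4)²) = -4*½ - 3/16 = -2 - 3*1/16 = -2 - 3/16 = -35/16 ≈ -2.1875)
l(u, Y) = Y*u
c = -43/4 (c = -2 - (-35)*(-4)/16 = -2 - 1*35/4 = -2 - 35/4 = -43/4 ≈ -10.750)
150*(260 + (c + 9*(-8))) = 150*(260 + (-43/4 + 9*(-8))) = 150*(260 + (-43/4 - 72)) = 150*(260 - 331/4) = 150*(709/4) = 53175/2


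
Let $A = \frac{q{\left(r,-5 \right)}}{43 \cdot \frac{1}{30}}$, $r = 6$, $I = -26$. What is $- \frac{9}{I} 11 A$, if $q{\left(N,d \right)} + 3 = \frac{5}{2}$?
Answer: $- \frac{1485}{1118} \approx -1.3283$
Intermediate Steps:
$q{\left(N,d \right)} = - \frac{1}{2}$ ($q{\left(N,d \right)} = -3 + \frac{5}{2} = - \frac{1}{2}$)
$A = - \frac{15}{43}$ ($A = - \frac{1}{2 \cdot \frac{43}{30}} = \left(- \frac{1}{2}\right) \frac{30}{43} = - \frac{15}{43} \approx -0.34884$)
$- \frac{9}{I} 11 A = - \frac{9}{-26} \cdot 11 \left(- \frac{15}{43}\right) = \left(-9\right) \left(- \frac{1}{26}\right) 11 \left(- \frac{15}{43}\right) = \frac{9}{26} \cdot 11 \left(- \frac{15}{43}\right) = \frac{99}{26} \left(- \frac{15}{43}\right) = - \frac{1485}{1118}$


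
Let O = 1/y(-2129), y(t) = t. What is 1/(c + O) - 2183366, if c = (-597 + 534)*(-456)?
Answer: -133538836970297/61161911 ≈ -2.1834e+6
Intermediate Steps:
O = -1/2129 (O = 1/(-2129) = -1/2129 ≈ -0.00046970)
c = 28728 (c = -63*(-456) = 28728)
1/(c + O) - 2183366 = 1/(28728 - 1/2129) - 2183366 = 1/(61161911/2129) - 2183366 = 2129/61161911 - 2183366 = -133538836970297/61161911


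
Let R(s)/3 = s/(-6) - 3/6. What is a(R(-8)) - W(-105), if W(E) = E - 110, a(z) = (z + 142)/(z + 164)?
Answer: 71884/333 ≈ 215.87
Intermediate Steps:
R(s) = -3/2 - s/2 (R(s) = 3*(s/(-6) - 3/6) = 3*(s*(-⅙) - 3*⅙) = 3*(-s/6 - ½) = 3*(-½ - s/6) = -3/2 - s/2)
a(z) = (142 + z)/(164 + z)
W(E) = -110 + E
a(R(-8)) - W(-105) = (142 + (-3/2 - ½*(-8)))/(164 + (-3/2 - ½*(-8))) - (-110 - 105) = (142 + (-3/2 + 4))/(164 + (-3/2 + 4)) - 1*(-215) = (142 + 5/2)/(164 + 5/2) + 215 = (289/2)/(333/2) + 215 = (2/333)*(289/2) + 215 = 289/333 + 215 = 71884/333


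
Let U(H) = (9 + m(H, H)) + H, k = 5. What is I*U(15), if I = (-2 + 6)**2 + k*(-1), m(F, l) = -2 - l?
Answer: 77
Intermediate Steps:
I = 11 (I = (-2 + 6)**2 + 5*(-1) = 4**2 - 5 = 16 - 5 = 11)
U(H) = 7 (U(H) = (9 + (-2 - H)) + H = (7 - H) + H = 7)
I*U(15) = 11*7 = 77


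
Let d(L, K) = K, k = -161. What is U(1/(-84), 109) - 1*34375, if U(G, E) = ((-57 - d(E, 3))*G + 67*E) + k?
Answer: -190626/7 ≈ -27232.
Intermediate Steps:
U(G, E) = -161 - 60*G + 67*E (U(G, E) = ((-57 - 1*3)*G + 67*E) - 161 = ((-57 - 3)*G + 67*E) - 161 = (-60*G + 67*E) - 161 = -161 - 60*G + 67*E)
U(1/(-84), 109) - 1*34375 = (-161 - 60/(-84) + 67*109) - 1*34375 = (-161 - 60*(-1/84) + 7303) - 34375 = (-161 + 5/7 + 7303) - 34375 = 49999/7 - 34375 = -190626/7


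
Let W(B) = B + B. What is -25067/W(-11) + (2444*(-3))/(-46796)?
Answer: 293299159/257378 ≈ 1139.6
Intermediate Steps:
W(B) = 2*B
-25067/W(-11) + (2444*(-3))/(-46796) = -25067/(2*(-11)) + (2444*(-3))/(-46796) = -25067/(-22) - 7332*(-1/46796) = -25067*(-1/22) + 1833/11699 = 25067/22 + 1833/11699 = 293299159/257378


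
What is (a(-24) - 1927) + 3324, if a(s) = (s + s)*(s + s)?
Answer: 3701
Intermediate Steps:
a(s) = 4*s² (a(s) = (2*s)*(2*s) = 4*s²)
(a(-24) - 1927) + 3324 = (4*(-24)² - 1927) + 3324 = (4*576 - 1927) + 3324 = (2304 - 1927) + 3324 = 377 + 3324 = 3701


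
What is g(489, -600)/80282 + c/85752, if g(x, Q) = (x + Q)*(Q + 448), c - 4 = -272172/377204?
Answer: 68230118565173/324600170488632 ≈ 0.21020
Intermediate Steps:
c = 309161/94301 (c = 4 - 272172/377204 = 4 - 272172*1/377204 = 4 - 68043/94301 = 309161/94301 ≈ 3.2785)
g(x, Q) = (448 + Q)*(Q + x) (g(x, Q) = (Q + x)*(448 + Q) = (448 + Q)*(Q + x))
g(489, -600)/80282 + c/85752 = ((-600)² + 448*(-600) + 448*489 - 600*489)/80282 + (309161/94301)/85752 = (360000 - 268800 + 219072 - 293400)*(1/80282) + (309161/94301)*(1/85752) = 16872*(1/80282) + 309161/8086499352 = 8436/40141 + 309161/8086499352 = 68230118565173/324600170488632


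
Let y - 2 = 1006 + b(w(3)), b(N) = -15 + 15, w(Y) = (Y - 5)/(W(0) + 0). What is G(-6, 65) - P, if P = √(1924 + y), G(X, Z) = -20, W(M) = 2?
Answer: -20 - 2*√733 ≈ -74.148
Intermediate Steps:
w(Y) = -5/2 + Y/2 (w(Y) = (Y - 5)/(2 + 0) = (-5 + Y)/2 = (-5 + Y)*(½) = -5/2 + Y/2)
b(N) = 0
y = 1008 (y = 2 + (1006 + 0) = 2 + 1006 = 1008)
P = 2*√733 (P = √(1924 + 1008) = √2932 = 2*√733 ≈ 54.148)
G(-6, 65) - P = -20 - 2*√733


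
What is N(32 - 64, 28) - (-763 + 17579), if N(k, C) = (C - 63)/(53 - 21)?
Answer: -538147/32 ≈ -16817.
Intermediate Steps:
N(k, C) = -63/32 + C/32 (N(k, C) = (-63 + C)/32 = (-63 + C)*(1/32) = -63/32 + C/32)
N(32 - 64, 28) - (-763 + 17579) = (-63/32 + (1/32)*28) - (-763 + 17579) = (-63/32 + 7/8) - 1*16816 = -35/32 - 16816 = -538147/32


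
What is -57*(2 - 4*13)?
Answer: 2850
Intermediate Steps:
-57*(2 - 4*13) = -57*(2 - 52) = -57*(-50) = 2850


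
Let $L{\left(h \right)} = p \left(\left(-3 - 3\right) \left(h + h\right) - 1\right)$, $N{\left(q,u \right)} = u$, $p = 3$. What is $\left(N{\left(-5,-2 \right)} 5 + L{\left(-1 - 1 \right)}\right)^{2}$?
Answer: $3481$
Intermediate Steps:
$L{\left(h \right)} = -3 - 36 h$ ($L{\left(h \right)} = 3 \left(\left(-3 - 3\right) \left(h + h\right) - 1\right) = 3 \left(- 6 \cdot 2 h - 1\right) = 3 \left(- 12 h - 1\right) = 3 \left(-1 - 12 h\right) = -3 - 36 h$)
$\left(N{\left(-5,-2 \right)} 5 + L{\left(-1 - 1 \right)}\right)^{2} = \left(\left(-2\right) 5 - \left(3 + 36 \left(-1 - 1\right)\right)\right)^{2} = \left(-10 - \left(3 + 36 \left(-1 - 1\right)\right)\right)^{2} = \left(-10 - -69\right)^{2} = \left(-10 + \left(-3 + 72\right)\right)^{2} = \left(-10 + 69\right)^{2} = 59^{2} = 3481$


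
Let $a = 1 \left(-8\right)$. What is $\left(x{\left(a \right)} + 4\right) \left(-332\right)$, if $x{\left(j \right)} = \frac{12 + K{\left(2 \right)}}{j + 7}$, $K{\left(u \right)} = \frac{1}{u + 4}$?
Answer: $\frac{8134}{3} \approx 2711.3$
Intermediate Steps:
$K{\left(u \right)} = \frac{1}{4 + u}$
$a = -8$
$x{\left(j \right)} = \frac{73}{6 \left(7 + j\right)}$ ($x{\left(j \right)} = \frac{12 + \frac{1}{4 + 2}}{j + 7} = \frac{12 + \frac{1}{6}}{7 + j} = \frac{73}{6 \left(7 + j\right)}$)
$\left(x{\left(a \right)} + 4\right) \left(-332\right) = \left(\frac{73}{6 \left(7 - 8\right)} + 4\right) \left(-332\right) = \left(\frac{73}{6 \left(-1\right)} + 4\right) \left(-332\right) = \left(\frac{73}{6} \left(-1\right) + 4\right) \left(-332\right) = \left(- \frac{73}{6} + 4\right) \left(-332\right) = \left(- \frac{49}{6}\right) \left(-332\right) = \frac{8134}{3}$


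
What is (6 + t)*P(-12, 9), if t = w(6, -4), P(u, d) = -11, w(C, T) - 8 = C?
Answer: -220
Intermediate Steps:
w(C, T) = 8 + C
t = 14 (t = 8 + 6 = 14)
(6 + t)*P(-12, 9) = (6 + 14)*(-11) = 20*(-11) = -220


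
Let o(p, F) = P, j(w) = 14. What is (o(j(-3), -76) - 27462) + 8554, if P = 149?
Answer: -18759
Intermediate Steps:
o(p, F) = 149
(o(j(-3), -76) - 27462) + 8554 = (149 - 27462) + 8554 = -27313 + 8554 = -18759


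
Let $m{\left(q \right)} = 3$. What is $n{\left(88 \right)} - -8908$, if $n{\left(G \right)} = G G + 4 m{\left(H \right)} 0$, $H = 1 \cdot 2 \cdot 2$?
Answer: $16652$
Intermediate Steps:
$H = 4$ ($H = 2 \cdot 2 = 4$)
$n{\left(G \right)} = G^{2}$ ($n{\left(G \right)} = G G + 4 \cdot 3 \cdot 0 = G^{2} + 12 \cdot 0 = G^{2} + 0 = G^{2}$)
$n{\left(88 \right)} - -8908 = 88^{2} - -8908 = 7744 + 8908 = 16652$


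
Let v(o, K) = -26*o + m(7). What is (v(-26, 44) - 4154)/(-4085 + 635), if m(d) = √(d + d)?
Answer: 1739/1725 - √14/3450 ≈ 1.0070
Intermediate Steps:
m(d) = √2*√d (m(d) = √(2*d) = √2*√d)
v(o, K) = √14 - 26*o (v(o, K) = -26*o + √2*√7 = -26*o + √14 = √14 - 26*o)
(v(-26, 44) - 4154)/(-4085 + 635) = ((√14 - 26*(-26)) - 4154)/(-4085 + 635) = ((√14 + 676) - 4154)/(-3450) = ((676 + √14) - 4154)*(-1/3450) = (-3478 + √14)*(-1/3450) = 1739/1725 - √14/3450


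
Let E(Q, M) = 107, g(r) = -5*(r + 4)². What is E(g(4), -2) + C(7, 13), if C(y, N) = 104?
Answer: 211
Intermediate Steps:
g(r) = -5*(4 + r)²
E(g(4), -2) + C(7, 13) = 107 + 104 = 211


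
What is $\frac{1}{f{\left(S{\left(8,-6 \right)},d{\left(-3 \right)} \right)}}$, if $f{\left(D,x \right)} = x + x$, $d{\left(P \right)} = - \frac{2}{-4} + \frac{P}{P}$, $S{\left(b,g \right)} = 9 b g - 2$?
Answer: $\frac{1}{3} \approx 0.33333$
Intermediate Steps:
$S{\left(b,g \right)} = -2 + 9 b g$ ($S{\left(b,g \right)} = 9 b g - 2 = -2 + 9 b g$)
$d{\left(P \right)} = \frac{3}{2}$ ($d{\left(P \right)} = \left(-2\right) \left(- \frac{1}{4}\right) + 1 = \frac{1}{2} + 1 = \frac{3}{2}$)
$f{\left(D,x \right)} = 2 x$
$\frac{1}{f{\left(S{\left(8,-6 \right)},d{\left(-3 \right)} \right)}} = \frac{1}{2 \cdot \frac{3}{2}} = \frac{1}{3}$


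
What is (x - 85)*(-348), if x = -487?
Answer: 199056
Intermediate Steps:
(x - 85)*(-348) = (-487 - 85)*(-348) = -572*(-348) = 199056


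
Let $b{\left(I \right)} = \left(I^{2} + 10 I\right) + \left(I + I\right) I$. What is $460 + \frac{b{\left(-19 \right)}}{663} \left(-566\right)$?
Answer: $- \frac{200458}{663} \approx -302.35$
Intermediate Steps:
$b{\left(I \right)} = 3 I^{2} + 10 I$ ($b{\left(I \right)} = \left(I^{2} + 10 I\right) + 2 I I = \left(I^{2} + 10 I\right) + 2 I^{2} = 3 I^{2} + 10 I$)
$460 + \frac{b{\left(-19 \right)}}{663} \left(-566\right) = 460 + \frac{\left(-19\right) \left(10 + 3 \left(-19\right)\right)}{663} \left(-566\right) = 460 + - 19 \left(10 - 57\right) \frac{1}{663} \left(-566\right) = 460 + \left(-19\right) \left(-47\right) \frac{1}{663} \left(-566\right) = 460 + 893 \cdot \frac{1}{663} \left(-566\right) = 460 + \frac{893}{663} \left(-566\right) = 460 - \frac{505438}{663} = - \frac{200458}{663}$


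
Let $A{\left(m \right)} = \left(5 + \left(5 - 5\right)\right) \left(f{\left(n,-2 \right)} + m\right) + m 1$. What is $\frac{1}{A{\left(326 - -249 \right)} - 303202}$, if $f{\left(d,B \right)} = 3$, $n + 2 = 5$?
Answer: $- \frac{1}{299737} \approx -3.3363 \cdot 10^{-6}$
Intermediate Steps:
$n = 3$ ($n = -2 + 5 = 3$)
$A{\left(m \right)} = 15 + 6 m$ ($A{\left(m \right)} = \left(5 + \left(5 - 5\right)\right) \left(3 + m\right) + m 1 = \left(5 + 0\right) \left(3 + m\right) + m = 5 \left(3 + m\right) + m = \left(15 + 5 m\right) + m = 15 + 6 m$)
$\frac{1}{A{\left(326 - -249 \right)} - 303202} = \frac{1}{\left(15 + 6 \left(326 - -249\right)\right) - 303202} = \frac{1}{\left(15 + 6 \left(326 + 249\right)\right) - 303202} = \frac{1}{\left(15 + 6 \cdot 575\right) - 303202} = \frac{1}{\left(15 + 3450\right) - 303202} = \frac{1}{3465 - 303202} = \frac{1}{-299737} = - \frac{1}{299737}$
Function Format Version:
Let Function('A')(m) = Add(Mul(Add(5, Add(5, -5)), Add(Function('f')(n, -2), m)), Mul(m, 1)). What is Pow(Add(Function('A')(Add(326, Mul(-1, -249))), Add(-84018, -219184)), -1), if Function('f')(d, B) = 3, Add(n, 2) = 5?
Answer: Rational(-1, 299737) ≈ -3.3363e-6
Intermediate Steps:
n = 3 (n = Add(-2, 5) = 3)
Function('A')(m) = Add(15, Mul(6, m)) (Function('A')(m) = Add(Mul(Add(5, Add(5, -5)), Add(3, m)), Mul(m, 1)) = Add(Mul(Add(5, 0), Add(3, m)), m) = Add(Mul(5, Add(3, m)), m) = Add(Add(15, Mul(5, m)), m) = Add(15, Mul(6, m)))
Pow(Add(Function('A')(Add(326, Mul(-1, -249))), Add(-84018, -219184)), -1) = Pow(Add(Add(15, Mul(6, Add(326, Mul(-1, -249)))), Add(-84018, -219184)), -1) = Pow(Add(Add(15, Mul(6, Add(326, 249))), -303202), -1) = Pow(Add(Add(15, Mul(6, 575)), -303202), -1) = Pow(Add(Add(15, 3450), -303202), -1) = Pow(Add(3465, -303202), -1) = Pow(-299737, -1) = Rational(-1, 299737)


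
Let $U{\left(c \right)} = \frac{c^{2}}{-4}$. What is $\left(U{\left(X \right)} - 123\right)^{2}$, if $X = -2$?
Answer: $15376$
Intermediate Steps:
$U{\left(c \right)} = - \frac{c^{2}}{4}$ ($U{\left(c \right)} = c^{2} \left(- \frac{1}{4}\right) = - \frac{c^{2}}{4}$)
$\left(U{\left(X \right)} - 123\right)^{2} = \left(- \frac{\left(-2\right)^{2}}{4} - 123\right)^{2} = \left(\left(- \frac{1}{4}\right) 4 - 123\right)^{2} = \left(-1 - 123\right)^{2} = \left(-124\right)^{2} = 15376$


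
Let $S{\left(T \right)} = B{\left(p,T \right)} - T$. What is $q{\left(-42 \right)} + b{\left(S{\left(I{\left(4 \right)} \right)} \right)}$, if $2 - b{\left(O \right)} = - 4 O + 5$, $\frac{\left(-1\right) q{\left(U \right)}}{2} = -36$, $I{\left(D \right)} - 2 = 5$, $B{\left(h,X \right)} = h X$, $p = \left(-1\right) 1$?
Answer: $13$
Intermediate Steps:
$p = -1$
$B{\left(h,X \right)} = X h$
$I{\left(D \right)} = 7$ ($I{\left(D \right)} = 2 + 5 = 7$)
$q{\left(U \right)} = 72$ ($q{\left(U \right)} = \left(-2\right) \left(-36\right) = 72$)
$S{\left(T \right)} = - 2 T$ ($S{\left(T \right)} = T \left(-1\right) - T = - T - T = - 2 T$)
$b{\left(O \right)} = -3 + 4 O$ ($b{\left(O \right)} = 2 - \left(- 4 O + 5\right) = 2 - \left(5 - 4 O\right) = 2 + \left(-5 + 4 O\right) = -3 + 4 O$)
$q{\left(-42 \right)} + b{\left(S{\left(I{\left(4 \right)} \right)} \right)} = 72 + \left(-3 + 4 \left(\left(-2\right) 7\right)\right) = 72 + \left(-3 + 4 \left(-14\right)\right) = 72 - 59 = 13$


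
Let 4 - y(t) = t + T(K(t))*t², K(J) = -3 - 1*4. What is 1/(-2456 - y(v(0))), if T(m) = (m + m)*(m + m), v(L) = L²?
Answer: -1/2460 ≈ -0.00040650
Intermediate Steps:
K(J) = -7 (K(J) = -3 - 4 = -7)
T(m) = 4*m² (T(m) = (2*m)*(2*m) = 4*m²)
y(t) = 4 - t - 196*t² (y(t) = 4 - (t + (4*(-7)²)*t²) = 4 - (t + (4*49)*t²) = 4 - (t + 196*t²) = 4 + (-t - 196*t²) = 4 - t - 196*t²)
1/(-2456 - y(v(0))) = 1/(-2456 - (4 - 1*0² - 196*(0²)²)) = 1/(-2456 - (4 - 1*0 - 196*0²)) = 1/(-2456 - (4 + 0 - 196*0)) = 1/(-2456 - (4 + 0 + 0)) = 1/(-2456 - 1*4) = 1/(-2456 - 4) = 1/(-2460) = -1/2460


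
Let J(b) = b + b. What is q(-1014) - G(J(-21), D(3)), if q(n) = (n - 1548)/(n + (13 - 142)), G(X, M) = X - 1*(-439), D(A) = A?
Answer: -150403/381 ≈ -394.76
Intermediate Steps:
J(b) = 2*b
G(X, M) = 439 + X (G(X, M) = X + 439 = 439 + X)
q(n) = (-1548 + n)/(-129 + n) (q(n) = (-1548 + n)/(n - 129) = (-1548 + n)/(-129 + n))
q(-1014) - G(J(-21), D(3)) = (-1548 - 1014)/(-129 - 1014) - (439 + 2*(-21)) = -2562/(-1143) - (439 - 42) = -1/1143*(-2562) - 1*397 = 854/381 - 397 = -150403/381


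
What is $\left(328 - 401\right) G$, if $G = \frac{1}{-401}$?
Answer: $\frac{73}{401} \approx 0.18204$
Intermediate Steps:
$G = - \frac{1}{401} \approx -0.0024938$
$\left(328 - 401\right) G = \left(328 - 401\right) \left(- \frac{1}{401}\right) = \left(-73\right) \left(- \frac{1}{401}\right) = \frac{73}{401}$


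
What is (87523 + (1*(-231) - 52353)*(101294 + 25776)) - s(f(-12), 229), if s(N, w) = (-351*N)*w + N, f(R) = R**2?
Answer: -6670186925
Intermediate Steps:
s(N, w) = N - 351*N*w (s(N, w) = -351*N*w + N = N - 351*N*w)
(87523 + (1*(-231) - 52353)*(101294 + 25776)) - s(f(-12), 229) = (87523 + (1*(-231) - 52353)*(101294 + 25776)) - (-12)**2*(1 - 351*229) = (87523 + (-231 - 52353)*127070) - 144*(1 - 80379) = (87523 - 52584*127070) - 144*(-80378) = (87523 - 6681848880) - 1*(-11574432) = -6681761357 + 11574432 = -6670186925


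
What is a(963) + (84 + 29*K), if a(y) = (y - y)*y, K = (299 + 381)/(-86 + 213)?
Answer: 30388/127 ≈ 239.28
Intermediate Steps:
K = 680/127 ≈ 5.3543
a(y) = 0 (a(y) = 0*y = 0)
a(963) + (84 + 29*K) = 0 + (84 + 29*(680/127)) = 0 + (84 + 19720/127) = 0 + 30388/127 = 30388/127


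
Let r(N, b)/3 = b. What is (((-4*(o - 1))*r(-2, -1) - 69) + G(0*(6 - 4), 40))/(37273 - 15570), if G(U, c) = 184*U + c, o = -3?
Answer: -7/1973 ≈ -0.0035479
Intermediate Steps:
r(N, b) = 3*b
G(U, c) = c + 184*U
(((-4*(o - 1))*r(-2, -1) - 69) + G(0*(6 - 4), 40))/(37273 - 15570) = (((-4*(-3 - 1))*(3*(-1)) - 69) + (40 + 184*(0*(6 - 4))))/(37273 - 15570) = ((-4*(-4)*(-3) - 69) + (40 + 184*(0*2)))/21703 = ((16*(-3) - 69) + (40 + 184*0))*(1/21703) = ((-48 - 69) + (40 + 0))*(1/21703) = (-117 + 40)*(1/21703) = -77*1/21703 = -7/1973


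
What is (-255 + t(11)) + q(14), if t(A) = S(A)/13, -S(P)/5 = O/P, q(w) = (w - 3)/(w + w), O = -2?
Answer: -1019167/4004 ≈ -254.54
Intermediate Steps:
q(w) = (-3 + w)/(2*w) (q(w) = (-3 + w)/((2*w)) = (-3 + w)*(1/(2*w)) = (-3 + w)/(2*w))
S(P) = 10/P (S(P) = -(-10)/P = 10/P)
t(A) = 10/(13*A) (t(A) = (10/A)/13 = (10/A)*(1/13) = 10/(13*A))
(-255 + t(11)) + q(14) = (-255 + (10/13)/11) + (½)*(-3 + 14)/14 = (-255 + (10/13)*(1/11)) + (½)*(1/14)*11 = (-255 + 10/143) + 11/28 = -36455/143 + 11/28 = -1019167/4004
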